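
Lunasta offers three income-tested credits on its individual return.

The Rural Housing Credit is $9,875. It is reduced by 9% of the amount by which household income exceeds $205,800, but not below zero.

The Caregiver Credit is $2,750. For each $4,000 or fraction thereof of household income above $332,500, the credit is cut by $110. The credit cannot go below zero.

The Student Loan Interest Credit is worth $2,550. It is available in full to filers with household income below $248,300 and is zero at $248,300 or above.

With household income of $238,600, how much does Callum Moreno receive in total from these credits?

Rural Housing Credit: 9% of the $32,800 excess over $205,800 is $2,952; credit = $9,875 − $2,952 = $6,923.
Caregiver Credit: $238,600 is at or below the $332,500 threshold, so the full $2,750 applies.
Student Loan Interest Credit: $238,600 is below the $248,300 cutoff, so the full $2,550 applies.
Total: $6,923 + $2,750 + $2,550 = $12,223.

$12,223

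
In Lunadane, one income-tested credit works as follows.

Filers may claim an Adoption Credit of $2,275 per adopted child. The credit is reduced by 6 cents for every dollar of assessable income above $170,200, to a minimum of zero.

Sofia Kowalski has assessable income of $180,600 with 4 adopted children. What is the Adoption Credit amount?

Adoption Credit: base = 4 × $2,275 = $9,100. 6% of the $10,400 excess over $170,200 is $624; credit = $9,100 − $624 = $8,476.

$8,476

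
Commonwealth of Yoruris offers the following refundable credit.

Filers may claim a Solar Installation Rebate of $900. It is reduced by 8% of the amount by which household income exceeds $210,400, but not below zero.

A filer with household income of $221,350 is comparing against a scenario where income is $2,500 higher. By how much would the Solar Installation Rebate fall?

$24

At $221,350 — 8% of the $10,950 excess over $210,400 is $876; credit = $900 − $876 = $24.
At $223,850 — 8% of the $13,450 excess over $210,400 is $1,076 ≥ base, so the credit is $0.
Lost: $24 − $0 = $24.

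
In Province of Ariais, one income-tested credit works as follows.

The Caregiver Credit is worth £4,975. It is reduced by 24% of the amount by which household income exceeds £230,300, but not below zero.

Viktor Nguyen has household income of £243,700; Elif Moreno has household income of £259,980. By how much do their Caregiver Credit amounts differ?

Viktor (£243,700): Caregiver Credit: 24% of the £13,400 excess over £230,300 is £3,216; credit = £4,975 − £3,216 = £1,759.
Elif (£259,980): Caregiver Credit: 24% of the £29,680 excess over £230,300 is £7,123.20 ≥ base, so the credit is £0.
Difference: |£1,759 − £0| = £1,759.

£1,759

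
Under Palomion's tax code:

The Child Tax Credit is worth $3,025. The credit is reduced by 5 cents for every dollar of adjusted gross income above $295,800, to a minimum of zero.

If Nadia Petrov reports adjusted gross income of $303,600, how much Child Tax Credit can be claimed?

Child Tax Credit: 5% of the $7,800 excess over $295,800 is $390; credit = $3,025 − $390 = $2,635.

$2,635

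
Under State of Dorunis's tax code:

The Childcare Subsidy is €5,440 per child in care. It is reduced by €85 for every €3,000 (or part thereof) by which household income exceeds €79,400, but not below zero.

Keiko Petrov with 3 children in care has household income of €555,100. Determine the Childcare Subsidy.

Childcare Subsidy: base = 3 × €5,440 = €16,320. income exceeds €79,400 by €475,700, which is 159 full-or-partial €3,000 increments; reduction = 159 × €85 = €13,515, leaving €2,805.

€2,805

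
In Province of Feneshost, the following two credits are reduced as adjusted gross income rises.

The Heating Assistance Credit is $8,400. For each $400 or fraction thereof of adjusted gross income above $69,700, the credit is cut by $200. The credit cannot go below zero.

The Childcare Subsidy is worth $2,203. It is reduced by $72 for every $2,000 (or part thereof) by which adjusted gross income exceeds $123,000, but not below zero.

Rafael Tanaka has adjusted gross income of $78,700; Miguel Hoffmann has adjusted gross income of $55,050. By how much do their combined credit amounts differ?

$4,600

Rafael ($78,700): Heating Assistance Credit: income exceeds $69,700 by $9,000, which is 23 full-or-partial $400 increments; reduction = 23 × $200 = $4,600, leaving $3,800. Childcare Subsidy: $78,700 is at or below the $123,000 threshold, so the full $2,203 applies. total $3,800 + $2,203 = $6,003
Miguel ($55,050): Heating Assistance Credit: $55,050 is at or below the $69,700 threshold, so the full $8,400 applies. Childcare Subsidy: $55,050 is at or below the $123,000 threshold, so the full $2,203 applies. total $8,400 + $2,203 = $10,603
Difference: |$6,003 − $10,603| = $4,600.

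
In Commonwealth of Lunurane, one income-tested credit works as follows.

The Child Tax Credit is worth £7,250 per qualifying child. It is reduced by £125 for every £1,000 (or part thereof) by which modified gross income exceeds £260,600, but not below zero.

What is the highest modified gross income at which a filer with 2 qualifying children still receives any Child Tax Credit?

Full credit = 2 × £7,250 = £14,500.
After 115 increments the reduction is 115 × £125 = £14,375, leaving £125; one more increment wipes it out. Increment 115 ends at excess 115 × £1,000 = £115,000, so the highest qualifying income is £260,600 + £115,000 = £375,600.

£375,600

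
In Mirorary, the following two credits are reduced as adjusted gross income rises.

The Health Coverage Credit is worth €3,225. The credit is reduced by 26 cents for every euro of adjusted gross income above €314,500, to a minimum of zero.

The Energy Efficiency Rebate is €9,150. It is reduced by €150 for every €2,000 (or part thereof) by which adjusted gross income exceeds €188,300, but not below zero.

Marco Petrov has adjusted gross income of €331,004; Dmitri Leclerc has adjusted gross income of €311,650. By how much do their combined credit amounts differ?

Marco (€331,004): Health Coverage Credit: 26% of the €16,504 excess over €314,500 is €4,291.04 ≥ base, so the credit is €0. Energy Efficiency Rebate: income exceeds €188,300 by €142,704 → 72 increments × €150 = €10,800 ≥ base, so the credit is €0. total €0 + €0 = €0
Dmitri (€311,650): Health Coverage Credit: €311,650 is at or below the €314,500 threshold, so the full €3,225 applies. Energy Efficiency Rebate: income exceeds €188,300 by €123,350 → 62 increments × €150 = €9,300 ≥ base, so the credit is €0. total €3,225 + €0 = €3,225
Difference: |€0 − €3,225| = €3,225.

€3,225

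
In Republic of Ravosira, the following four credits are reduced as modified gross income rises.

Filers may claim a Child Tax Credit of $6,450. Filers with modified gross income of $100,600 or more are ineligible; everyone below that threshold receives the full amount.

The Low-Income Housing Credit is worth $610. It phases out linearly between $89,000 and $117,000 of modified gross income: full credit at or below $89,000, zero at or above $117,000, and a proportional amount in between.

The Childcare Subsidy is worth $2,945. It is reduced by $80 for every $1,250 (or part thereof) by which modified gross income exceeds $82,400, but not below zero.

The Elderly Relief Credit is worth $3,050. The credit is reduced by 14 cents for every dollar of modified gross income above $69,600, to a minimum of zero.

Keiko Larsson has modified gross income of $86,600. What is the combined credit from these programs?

Child Tax Credit: $86,600 is below the $100,600 cutoff, so the full $6,450 applies.
Low-Income Housing Credit: $86,600 is at or below the $89,000 threshold, so the full $610 applies.
Childcare Subsidy: income exceeds $82,400 by $4,200, which is 4 full-or-partial $1,250 increments; reduction = 4 × $80 = $320, leaving $2,625.
Elderly Relief Credit: 14% of the $17,000 excess over $69,600 is $2,380; credit = $3,050 − $2,380 = $670.
Total: $6,450 + $610 + $2,625 + $670 = $10,355.

$10,355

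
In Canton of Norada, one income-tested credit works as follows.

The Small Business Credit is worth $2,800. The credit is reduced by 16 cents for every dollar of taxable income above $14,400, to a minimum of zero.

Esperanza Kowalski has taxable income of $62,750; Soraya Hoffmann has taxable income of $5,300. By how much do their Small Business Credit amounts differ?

Esperanza ($62,750): Small Business Credit: 16% of the $48,350 excess over $14,400 is $7,736 ≥ base, so the credit is $0.
Soraya ($5,300): Small Business Credit: $5,300 is at or below the $14,400 threshold, so the full $2,800 applies.
Difference: |$0 − $2,800| = $2,800.

$2,800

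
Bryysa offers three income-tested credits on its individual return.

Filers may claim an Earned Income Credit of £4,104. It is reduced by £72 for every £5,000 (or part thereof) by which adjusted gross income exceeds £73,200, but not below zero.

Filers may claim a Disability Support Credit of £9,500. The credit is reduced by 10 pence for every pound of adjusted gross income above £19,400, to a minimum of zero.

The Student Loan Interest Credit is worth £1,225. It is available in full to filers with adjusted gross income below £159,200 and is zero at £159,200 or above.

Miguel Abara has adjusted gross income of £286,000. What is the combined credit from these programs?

Earned Income Credit: income exceeds £73,200 by £212,800, which is 43 full-or-partial £5,000 increments; reduction = 43 × £72 = £3,096, leaving £1,008.
Disability Support Credit: 10% of the £266,600 excess over £19,400 is £26,660 ≥ base, so the credit is £0.
Student Loan Interest Credit: £286,000 meets or exceeds the £159,200 cutoff, so the credit is £0.
Total: £1,008 + £0 + £0 = £1,008.

£1,008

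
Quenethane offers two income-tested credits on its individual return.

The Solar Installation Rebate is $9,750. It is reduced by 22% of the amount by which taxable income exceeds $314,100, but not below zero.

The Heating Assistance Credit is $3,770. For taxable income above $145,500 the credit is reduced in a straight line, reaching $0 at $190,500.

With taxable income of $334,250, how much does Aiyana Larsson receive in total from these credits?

Solar Installation Rebate: 22% of the $20,150 excess over $314,100 is $4,433; credit = $9,750 − $4,433 = $5,317.
Heating Assistance Credit: $334,250 is at or above $190,500, so the credit is $0.
Total: $5,317 + $0 = $5,317.

$5,317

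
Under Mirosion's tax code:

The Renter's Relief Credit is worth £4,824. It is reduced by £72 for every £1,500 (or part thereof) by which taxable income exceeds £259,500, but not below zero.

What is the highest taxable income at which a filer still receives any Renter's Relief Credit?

£358,500

After 66 increments the reduction is 66 × £72 = £4,752, leaving £72; one more increment wipes it out. Increment 66 ends at excess 66 × £1,500 = £99,000, so the highest qualifying income is £259,500 + £99,000 = £358,500.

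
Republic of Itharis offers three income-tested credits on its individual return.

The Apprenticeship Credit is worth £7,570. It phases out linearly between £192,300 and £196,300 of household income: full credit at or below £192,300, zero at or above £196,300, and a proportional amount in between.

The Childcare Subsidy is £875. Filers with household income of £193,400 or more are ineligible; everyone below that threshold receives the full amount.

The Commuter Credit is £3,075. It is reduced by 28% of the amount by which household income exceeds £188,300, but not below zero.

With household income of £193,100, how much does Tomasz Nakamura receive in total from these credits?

Apprenticeship Credit: £193,100 is £800 into a £4,000 phase-out range, leaving 3,200/4,000 of the credit: £7,570 × 3,200/4,000 = £6,056.
Childcare Subsidy: £193,100 is below the £193,400 cutoff, so the full £875 applies.
Commuter Credit: 28% of the £4,800 excess over £188,300 is £1,344; credit = £3,075 − £1,344 = £1,731.
Total: £6,056 + £875 + £1,731 = £8,662.

£8,662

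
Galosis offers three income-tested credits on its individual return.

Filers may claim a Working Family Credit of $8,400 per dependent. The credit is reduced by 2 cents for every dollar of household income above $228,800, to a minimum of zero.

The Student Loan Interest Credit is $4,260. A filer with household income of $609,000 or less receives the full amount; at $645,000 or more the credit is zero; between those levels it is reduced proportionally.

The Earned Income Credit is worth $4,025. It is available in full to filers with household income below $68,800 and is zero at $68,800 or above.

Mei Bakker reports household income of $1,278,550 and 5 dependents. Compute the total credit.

Working Family Credit: base = 5 × $8,400 = $42,000. 2% of the $1,049,750 excess over $228,800 is $20,995; credit = $42,000 − $20,995 = $21,005.
Student Loan Interest Credit: $1,278,550 is at or above $645,000, so the credit is $0.
Earned Income Credit: $1,278,550 meets or exceeds the $68,800 cutoff, so the credit is $0.
Total: $21,005 + $0 + $0 = $21,005.

$21,005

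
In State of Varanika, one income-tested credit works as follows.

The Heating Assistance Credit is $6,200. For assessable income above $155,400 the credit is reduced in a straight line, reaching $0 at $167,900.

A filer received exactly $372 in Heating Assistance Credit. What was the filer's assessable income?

$167,150

$372 is 372/6,200 of the full $6,200, so 5,828/6,200 of the $12,500 range has been used: income = $155,400 + $12,500 × 5,828/6,200 = $167,150.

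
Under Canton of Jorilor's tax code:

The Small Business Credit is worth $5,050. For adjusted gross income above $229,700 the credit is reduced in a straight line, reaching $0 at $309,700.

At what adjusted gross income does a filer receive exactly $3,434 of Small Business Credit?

$3,434 is 3,434/5,050 of the full $5,050, so 1,616/5,050 of the $80,000 range has been used: income = $229,700 + $80,000 × 1,616/5,050 = $255,300.

$255,300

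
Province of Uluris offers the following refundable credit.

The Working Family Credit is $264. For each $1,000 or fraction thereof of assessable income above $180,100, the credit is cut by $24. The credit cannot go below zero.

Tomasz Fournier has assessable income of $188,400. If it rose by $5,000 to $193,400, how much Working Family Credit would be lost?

At $188,400 — income exceeds $180,100 by $8,300, which is 9 full-or-partial $1,000 increments; reduction = 9 × $24 = $216, leaving $48.
At $193,400 — income exceeds $180,100 by $13,300 → 14 increments × $24 = $336 ≥ base, so the credit is $0.
Lost: $48 − $0 = $48.

$48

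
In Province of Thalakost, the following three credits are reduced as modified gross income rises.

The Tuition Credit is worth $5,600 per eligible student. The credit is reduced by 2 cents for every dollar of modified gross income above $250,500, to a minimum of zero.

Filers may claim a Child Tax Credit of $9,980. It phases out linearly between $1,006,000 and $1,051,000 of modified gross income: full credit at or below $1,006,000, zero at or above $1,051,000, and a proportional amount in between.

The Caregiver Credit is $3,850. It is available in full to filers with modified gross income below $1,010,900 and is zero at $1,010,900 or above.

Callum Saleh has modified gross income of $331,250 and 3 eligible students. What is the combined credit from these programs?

Tuition Credit: base = 3 × $5,600 = $16,800. 2% of the $80,750 excess over $250,500 is $1,615; credit = $16,800 − $1,615 = $15,185.
Child Tax Credit: $331,250 is at or below the $1,006,000 threshold, so the full $9,980 applies.
Caregiver Credit: $331,250 is below the $1,010,900 cutoff, so the full $3,850 applies.
Total: $15,185 + $9,980 + $3,850 = $29,015.

$29,015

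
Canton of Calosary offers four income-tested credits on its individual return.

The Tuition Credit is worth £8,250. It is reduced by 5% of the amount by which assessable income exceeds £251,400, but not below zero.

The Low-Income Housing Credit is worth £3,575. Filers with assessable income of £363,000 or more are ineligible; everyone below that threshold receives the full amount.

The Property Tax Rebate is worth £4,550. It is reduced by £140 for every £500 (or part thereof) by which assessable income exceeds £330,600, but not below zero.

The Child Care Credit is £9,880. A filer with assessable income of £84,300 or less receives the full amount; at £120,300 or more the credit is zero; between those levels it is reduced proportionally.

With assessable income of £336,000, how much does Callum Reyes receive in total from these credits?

£10,605

Tuition Credit: 5% of the £84,600 excess over £251,400 is £4,230; credit = £8,250 − £4,230 = £4,020.
Low-Income Housing Credit: £336,000 is below the £363,000 cutoff, so the full £3,575 applies.
Property Tax Rebate: income exceeds £330,600 by £5,400, which is 11 full-or-partial £500 increments; reduction = 11 × £140 = £1,540, leaving £3,010.
Child Care Credit: £336,000 is at or above £120,300, so the credit is £0.
Total: £4,020 + £3,575 + £3,010 + £0 = £10,605.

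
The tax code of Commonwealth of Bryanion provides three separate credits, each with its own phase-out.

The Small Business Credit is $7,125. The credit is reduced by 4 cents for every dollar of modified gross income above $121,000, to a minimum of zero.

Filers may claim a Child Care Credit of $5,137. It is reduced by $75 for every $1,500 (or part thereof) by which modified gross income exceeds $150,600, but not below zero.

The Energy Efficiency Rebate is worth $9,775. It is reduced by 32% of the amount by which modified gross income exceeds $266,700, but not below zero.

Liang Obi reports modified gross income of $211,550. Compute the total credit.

$15,340

Small Business Credit: 4% of the $90,550 excess over $121,000 is $3,622; credit = $7,125 − $3,622 = $3,503.
Child Care Credit: income exceeds $150,600 by $60,950, which is 41 full-or-partial $1,500 increments; reduction = 41 × $75 = $3,075, leaving $2,062.
Energy Efficiency Rebate: $211,550 is at or below the $266,700 threshold, so the full $9,775 applies.
Total: $3,503 + $2,062 + $9,775 = $15,340.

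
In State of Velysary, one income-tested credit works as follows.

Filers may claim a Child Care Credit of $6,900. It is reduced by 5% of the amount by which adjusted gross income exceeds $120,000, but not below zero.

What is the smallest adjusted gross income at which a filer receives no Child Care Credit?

$258,000

The credit falls by 5% of each dollar above $120,000, so it reaches zero when the excess is $6,900 / 5% = $138,000: income = $120,000 + $138,000 = $258,000.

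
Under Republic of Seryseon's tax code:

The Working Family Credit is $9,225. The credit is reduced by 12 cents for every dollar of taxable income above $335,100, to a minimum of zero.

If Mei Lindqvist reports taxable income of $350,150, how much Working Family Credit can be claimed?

Working Family Credit: 12% of the $15,050 excess over $335,100 is $1,806; credit = $9,225 − $1,806 = $7,419.

$7,419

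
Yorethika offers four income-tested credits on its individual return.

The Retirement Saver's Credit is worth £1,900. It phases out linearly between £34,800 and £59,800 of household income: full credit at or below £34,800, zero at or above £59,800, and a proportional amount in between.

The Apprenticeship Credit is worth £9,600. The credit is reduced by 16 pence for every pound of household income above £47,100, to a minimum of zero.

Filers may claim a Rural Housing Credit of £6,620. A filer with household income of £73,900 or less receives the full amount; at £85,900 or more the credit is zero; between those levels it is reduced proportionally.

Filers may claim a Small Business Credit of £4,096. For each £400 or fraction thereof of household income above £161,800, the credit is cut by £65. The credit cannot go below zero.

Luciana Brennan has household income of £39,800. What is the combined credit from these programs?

£21,836

Retirement Saver's Credit: £39,800 is £5,000 into a £25,000 phase-out range, leaving 20,000/25,000 of the credit: £1,900 × 20,000/25,000 = £1,520.
Apprenticeship Credit: £39,800 is at or below the £47,100 threshold, so the full £9,600 applies.
Rural Housing Credit: £39,800 is at or below the £73,900 threshold, so the full £6,620 applies.
Small Business Credit: £39,800 is at or below the £161,800 threshold, so the full £4,096 applies.
Total: £1,520 + £9,600 + £6,620 + £4,096 = £21,836.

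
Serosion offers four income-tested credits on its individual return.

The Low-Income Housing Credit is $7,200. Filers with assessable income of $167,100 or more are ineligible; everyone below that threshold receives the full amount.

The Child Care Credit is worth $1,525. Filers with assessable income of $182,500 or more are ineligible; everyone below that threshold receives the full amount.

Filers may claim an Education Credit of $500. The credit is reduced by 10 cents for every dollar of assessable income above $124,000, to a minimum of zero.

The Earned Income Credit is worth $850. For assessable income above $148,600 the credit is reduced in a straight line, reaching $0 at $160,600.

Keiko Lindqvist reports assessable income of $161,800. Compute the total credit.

Low-Income Housing Credit: $161,800 is below the $167,100 cutoff, so the full $7,200 applies.
Child Care Credit: $161,800 is below the $182,500 cutoff, so the full $1,525 applies.
Education Credit: 10% of the $37,800 excess over $124,000 is $3,780 ≥ base, so the credit is $0.
Earned Income Credit: $161,800 is at or above $160,600, so the credit is $0.
Total: $7,200 + $1,525 + $0 + $0 = $8,725.

$8,725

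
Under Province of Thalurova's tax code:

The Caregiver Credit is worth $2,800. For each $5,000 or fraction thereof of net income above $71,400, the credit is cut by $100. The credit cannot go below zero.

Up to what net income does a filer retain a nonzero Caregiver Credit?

After 27 increments the reduction is 27 × $100 = $2,700, leaving $100; one more increment wipes it out. Increment 27 ends at excess 27 × $5,000 = $135,000, so the highest qualifying income is $71,400 + $135,000 = $206,400.

$206,400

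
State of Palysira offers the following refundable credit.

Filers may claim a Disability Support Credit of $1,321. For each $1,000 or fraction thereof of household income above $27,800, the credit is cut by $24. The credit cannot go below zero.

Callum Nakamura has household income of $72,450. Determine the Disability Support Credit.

Disability Support Credit: income exceeds $27,800 by $44,650, which is 45 full-or-partial $1,000 increments; reduction = 45 × $24 = $1,080, leaving $241.

$241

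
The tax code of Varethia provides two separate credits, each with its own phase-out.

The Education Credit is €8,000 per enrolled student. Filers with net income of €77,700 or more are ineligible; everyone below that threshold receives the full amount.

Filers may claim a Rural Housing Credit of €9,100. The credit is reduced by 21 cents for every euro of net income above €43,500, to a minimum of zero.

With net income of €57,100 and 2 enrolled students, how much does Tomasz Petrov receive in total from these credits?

€22,244

Education Credit: base = 2 × €8,000 = €16,000. €57,100 is below the €77,700 cutoff, so the full €16,000 applies.
Rural Housing Credit: 21% of the €13,600 excess over €43,500 is €2,856; credit = €9,100 − €2,856 = €6,244.
Total: €16,000 + €6,244 = €22,244.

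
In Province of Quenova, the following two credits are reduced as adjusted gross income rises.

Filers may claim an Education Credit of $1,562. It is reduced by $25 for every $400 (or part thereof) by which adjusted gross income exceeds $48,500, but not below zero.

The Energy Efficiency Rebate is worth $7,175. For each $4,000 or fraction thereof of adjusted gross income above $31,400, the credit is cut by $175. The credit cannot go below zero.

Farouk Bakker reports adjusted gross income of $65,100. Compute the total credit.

Education Credit: income exceeds $48,500 by $16,600, which is 42 full-or-partial $400 increments; reduction = 42 × $25 = $1,050, leaving $512.
Energy Efficiency Rebate: income exceeds $31,400 by $33,700, which is 9 full-or-partial $4,000 increments; reduction = 9 × $175 = $1,575, leaving $5,600.
Total: $512 + $5,600 = $6,112.

$6,112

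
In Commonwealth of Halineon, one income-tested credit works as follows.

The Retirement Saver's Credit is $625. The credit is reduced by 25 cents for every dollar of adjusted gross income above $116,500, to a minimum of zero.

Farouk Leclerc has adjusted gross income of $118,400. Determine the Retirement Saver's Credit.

Retirement Saver's Credit: 25% of the $1,900 excess over $116,500 is $475; credit = $625 − $475 = $150.

$150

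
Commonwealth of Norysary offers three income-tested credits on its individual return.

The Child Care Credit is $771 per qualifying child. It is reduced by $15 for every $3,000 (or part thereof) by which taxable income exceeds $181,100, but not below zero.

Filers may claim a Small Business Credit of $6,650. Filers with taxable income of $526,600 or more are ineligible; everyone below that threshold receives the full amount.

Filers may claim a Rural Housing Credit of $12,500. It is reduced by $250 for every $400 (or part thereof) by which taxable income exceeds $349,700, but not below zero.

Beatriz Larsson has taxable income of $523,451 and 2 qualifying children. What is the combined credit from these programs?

Child Care Credit: base = 2 × $771 = $1,542. income exceeds $181,100 by $342,351 → 115 increments × $15 = $1,725 ≥ base, so the credit is $0.
Small Business Credit: $523,451 is below the $526,600 cutoff, so the full $6,650 applies.
Rural Housing Credit: income exceeds $349,700 by $173,751 → 435 increments × $250 = $108,750 ≥ base, so the credit is $0.
Total: $0 + $6,650 + $0 = $6,650.

$6,650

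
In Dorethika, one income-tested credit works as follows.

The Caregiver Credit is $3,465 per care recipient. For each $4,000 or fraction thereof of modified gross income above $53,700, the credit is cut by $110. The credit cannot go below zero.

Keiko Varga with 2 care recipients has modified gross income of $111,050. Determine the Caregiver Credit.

Caregiver Credit: base = 2 × $3,465 = $6,930. income exceeds $53,700 by $57,350, which is 15 full-or-partial $4,000 increments; reduction = 15 × $110 = $1,650, leaving $5,280.

$5,280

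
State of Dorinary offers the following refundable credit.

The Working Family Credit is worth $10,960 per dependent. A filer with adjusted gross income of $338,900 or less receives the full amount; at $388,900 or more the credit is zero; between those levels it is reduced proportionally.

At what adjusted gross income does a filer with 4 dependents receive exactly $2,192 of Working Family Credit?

$386,400

Full credit = 4 × $10,960 = $43,840.
$2,192 is 2,192/43,840 of the full $43,840, so 41,648/43,840 of the $50,000 range has been used: income = $338,900 + $50,000 × 41,648/43,840 = $386,400.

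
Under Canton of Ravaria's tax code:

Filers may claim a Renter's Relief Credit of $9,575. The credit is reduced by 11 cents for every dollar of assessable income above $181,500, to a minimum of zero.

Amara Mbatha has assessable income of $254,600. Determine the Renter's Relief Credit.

Renter's Relief Credit: 11% of the $73,100 excess over $181,500 is $8,041; credit = $9,575 − $8,041 = $1,534.

$1,534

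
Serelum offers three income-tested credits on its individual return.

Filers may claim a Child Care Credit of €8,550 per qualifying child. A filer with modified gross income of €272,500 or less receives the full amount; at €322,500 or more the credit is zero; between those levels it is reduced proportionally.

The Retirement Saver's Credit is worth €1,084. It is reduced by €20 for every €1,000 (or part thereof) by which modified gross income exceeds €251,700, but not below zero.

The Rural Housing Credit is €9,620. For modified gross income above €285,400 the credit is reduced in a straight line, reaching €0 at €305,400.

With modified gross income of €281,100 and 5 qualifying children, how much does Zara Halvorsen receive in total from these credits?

Child Care Credit: base = 5 × €8,550 = €42,750. €281,100 is €8,600 into a €50,000 phase-out range, leaving 41,400/50,000 of the credit: €42,750 × 41,400/50,000 = €35,397.
Retirement Saver's Credit: income exceeds €251,700 by €29,400, which is 30 full-or-partial €1,000 increments; reduction = 30 × €20 = €600, leaving €484.
Rural Housing Credit: €281,100 is at or below the €285,400 threshold, so the full €9,620 applies.
Total: €35,397 + €484 + €9,620 = €45,501.

€45,501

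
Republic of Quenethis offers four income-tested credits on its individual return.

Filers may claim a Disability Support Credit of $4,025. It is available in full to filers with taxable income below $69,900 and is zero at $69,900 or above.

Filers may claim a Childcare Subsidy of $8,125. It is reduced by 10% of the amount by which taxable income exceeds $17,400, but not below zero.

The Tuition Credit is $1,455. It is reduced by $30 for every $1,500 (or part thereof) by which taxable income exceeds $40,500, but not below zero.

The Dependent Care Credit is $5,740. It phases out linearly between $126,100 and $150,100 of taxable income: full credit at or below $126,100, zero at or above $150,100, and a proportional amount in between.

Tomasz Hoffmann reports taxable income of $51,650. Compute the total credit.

Disability Support Credit: $51,650 is below the $69,900 cutoff, so the full $4,025 applies.
Childcare Subsidy: 10% of the $34,250 excess over $17,400 is $3,425; credit = $8,125 − $3,425 = $4,700.
Tuition Credit: income exceeds $40,500 by $11,150, which is 8 full-or-partial $1,500 increments; reduction = 8 × $30 = $240, leaving $1,215.
Dependent Care Credit: $51,650 is at or below the $126,100 threshold, so the full $5,740 applies.
Total: $4,025 + $4,700 + $1,215 + $5,740 = $15,680.

$15,680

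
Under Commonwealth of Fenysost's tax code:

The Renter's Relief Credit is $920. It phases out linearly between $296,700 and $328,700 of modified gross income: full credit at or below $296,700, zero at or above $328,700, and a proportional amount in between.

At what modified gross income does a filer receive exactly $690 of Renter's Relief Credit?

$690 is 690/920 of the full $920, so 230/920 of the $32,000 range has been used: income = $296,700 + $32,000 × 230/920 = $304,700.

$304,700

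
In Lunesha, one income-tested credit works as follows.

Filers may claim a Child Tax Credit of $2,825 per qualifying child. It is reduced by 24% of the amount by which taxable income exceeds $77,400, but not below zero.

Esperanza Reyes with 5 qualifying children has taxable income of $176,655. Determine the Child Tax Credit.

$0

Child Tax Credit: base = 5 × $2,825 = $14,125. 24% of the $99,255 excess over $77,400 is $23,821.20 ≥ base, so the credit is $0.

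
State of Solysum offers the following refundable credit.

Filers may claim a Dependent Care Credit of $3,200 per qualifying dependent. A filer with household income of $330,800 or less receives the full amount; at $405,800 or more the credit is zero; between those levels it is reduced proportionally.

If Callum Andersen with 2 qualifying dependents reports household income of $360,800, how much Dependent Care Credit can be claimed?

Dependent Care Credit: base = 2 × $3,200 = $6,400. $360,800 is $30,000 into a $75,000 phase-out range, leaving 45,000/75,000 of the credit: $6,400 × 45,000/75,000 = $3,840.

$3,840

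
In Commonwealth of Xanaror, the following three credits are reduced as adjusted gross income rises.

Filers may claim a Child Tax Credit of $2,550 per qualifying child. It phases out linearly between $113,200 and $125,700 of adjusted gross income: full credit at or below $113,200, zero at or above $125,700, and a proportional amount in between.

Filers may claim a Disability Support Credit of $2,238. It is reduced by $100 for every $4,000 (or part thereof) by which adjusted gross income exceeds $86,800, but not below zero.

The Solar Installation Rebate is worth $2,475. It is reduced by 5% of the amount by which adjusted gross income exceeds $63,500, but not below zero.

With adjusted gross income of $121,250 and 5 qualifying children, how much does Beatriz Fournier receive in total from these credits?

Child Tax Credit: base = 5 × $2,550 = $12,750. $121,250 is $8,050 into a $12,500 phase-out range, leaving 4,450/12,500 of the credit: $12,750 × 4,450/12,500 = $4,539.
Disability Support Credit: income exceeds $86,800 by $34,450, which is 9 full-or-partial $4,000 increments; reduction = 9 × $100 = $900, leaving $1,338.
Solar Installation Rebate: 5% of the $57,750 excess over $63,500 is $2,887.50 ≥ base, so the credit is $0.
Total: $4,539 + $1,338 + $0 = $5,877.

$5,877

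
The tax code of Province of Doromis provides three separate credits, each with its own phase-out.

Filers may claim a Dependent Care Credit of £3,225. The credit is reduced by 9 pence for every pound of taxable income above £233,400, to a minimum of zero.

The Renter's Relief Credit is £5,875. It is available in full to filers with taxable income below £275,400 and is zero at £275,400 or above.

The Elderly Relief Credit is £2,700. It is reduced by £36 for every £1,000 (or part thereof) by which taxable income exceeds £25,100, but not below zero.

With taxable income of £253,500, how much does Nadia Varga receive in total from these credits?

£7,291

Dependent Care Credit: 9% of the £20,100 excess over £233,400 is £1,809; credit = £3,225 − £1,809 = £1,416.
Renter's Relief Credit: £253,500 is below the £275,400 cutoff, so the full £5,875 applies.
Elderly Relief Credit: income exceeds £25,100 by £228,400 → 229 increments × £36 = £8,244 ≥ base, so the credit is £0.
Total: £1,416 + £5,875 + £0 = £7,291.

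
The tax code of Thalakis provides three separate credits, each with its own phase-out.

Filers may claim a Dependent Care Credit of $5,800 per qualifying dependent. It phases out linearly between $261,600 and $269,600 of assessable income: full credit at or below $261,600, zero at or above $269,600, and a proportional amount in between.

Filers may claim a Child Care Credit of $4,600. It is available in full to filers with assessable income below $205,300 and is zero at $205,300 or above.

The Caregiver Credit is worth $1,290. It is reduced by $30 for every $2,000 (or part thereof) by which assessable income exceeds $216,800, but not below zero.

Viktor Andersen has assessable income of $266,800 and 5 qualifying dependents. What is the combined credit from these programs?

$10,690

Dependent Care Credit: base = 5 × $5,800 = $29,000. $266,800 is $5,200 into a $8,000 phase-out range, leaving 2,800/8,000 of the credit: $29,000 × 2,800/8,000 = $10,150.
Child Care Credit: $266,800 meets or exceeds the $205,300 cutoff, so the credit is $0.
Caregiver Credit: income exceeds $216,800 by $50,000, which is 25 full-or-partial $2,000 increments; reduction = 25 × $30 = $750, leaving $540.
Total: $10,150 + $0 + $540 = $10,690.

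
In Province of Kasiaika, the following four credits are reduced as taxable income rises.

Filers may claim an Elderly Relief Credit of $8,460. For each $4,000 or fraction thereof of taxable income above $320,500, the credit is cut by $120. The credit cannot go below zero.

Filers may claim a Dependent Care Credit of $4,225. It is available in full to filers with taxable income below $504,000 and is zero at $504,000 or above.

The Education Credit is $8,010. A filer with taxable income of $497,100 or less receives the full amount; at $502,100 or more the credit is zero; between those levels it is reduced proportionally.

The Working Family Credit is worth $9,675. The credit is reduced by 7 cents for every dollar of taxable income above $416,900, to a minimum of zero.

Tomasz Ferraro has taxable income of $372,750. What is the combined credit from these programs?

$28,690

Elderly Relief Credit: income exceeds $320,500 by $52,250, which is 14 full-or-partial $4,000 increments; reduction = 14 × $120 = $1,680, leaving $6,780.
Dependent Care Credit: $372,750 is below the $504,000 cutoff, so the full $4,225 applies.
Education Credit: $372,750 is at or below the $497,100 threshold, so the full $8,010 applies.
Working Family Credit: $372,750 is at or below the $416,900 threshold, so the full $9,675 applies.
Total: $6,780 + $4,225 + $8,010 + $9,675 = $28,690.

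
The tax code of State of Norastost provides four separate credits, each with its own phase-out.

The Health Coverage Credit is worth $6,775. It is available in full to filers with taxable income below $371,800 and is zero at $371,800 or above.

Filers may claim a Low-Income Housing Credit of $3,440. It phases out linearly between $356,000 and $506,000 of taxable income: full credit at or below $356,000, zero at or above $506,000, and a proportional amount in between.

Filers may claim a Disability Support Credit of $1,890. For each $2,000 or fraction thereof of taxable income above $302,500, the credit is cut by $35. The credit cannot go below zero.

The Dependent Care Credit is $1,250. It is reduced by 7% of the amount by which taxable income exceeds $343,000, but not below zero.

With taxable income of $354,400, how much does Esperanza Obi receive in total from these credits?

$11,647

Health Coverage Credit: $354,400 is below the $371,800 cutoff, so the full $6,775 applies.
Low-Income Housing Credit: $354,400 is at or below the $356,000 threshold, so the full $3,440 applies.
Disability Support Credit: income exceeds $302,500 by $51,900, which is 26 full-or-partial $2,000 increments; reduction = 26 × $35 = $910, leaving $980.
Dependent Care Credit: 7% of the $11,400 excess over $343,000 is $798; credit = $1,250 − $798 = $452.
Total: $6,775 + $3,440 + $980 + $452 = $11,647.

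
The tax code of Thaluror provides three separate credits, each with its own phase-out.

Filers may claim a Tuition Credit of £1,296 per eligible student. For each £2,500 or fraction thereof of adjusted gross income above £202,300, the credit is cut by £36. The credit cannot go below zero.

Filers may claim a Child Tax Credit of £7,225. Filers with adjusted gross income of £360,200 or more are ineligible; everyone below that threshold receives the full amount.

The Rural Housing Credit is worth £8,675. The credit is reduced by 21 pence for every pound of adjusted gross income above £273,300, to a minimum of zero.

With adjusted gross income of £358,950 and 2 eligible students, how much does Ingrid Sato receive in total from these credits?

£7,549

Tuition Credit: base = 2 × £1,296 = £2,592. income exceeds £202,300 by £156,650, which is 63 full-or-partial £2,500 increments; reduction = 63 × £36 = £2,268, leaving £324.
Child Tax Credit: £358,950 is below the £360,200 cutoff, so the full £7,225 applies.
Rural Housing Credit: 21% of the £85,650 excess over £273,300 is £17,986.50 ≥ base, so the credit is £0.
Total: £324 + £7,225 + £0 = £7,549.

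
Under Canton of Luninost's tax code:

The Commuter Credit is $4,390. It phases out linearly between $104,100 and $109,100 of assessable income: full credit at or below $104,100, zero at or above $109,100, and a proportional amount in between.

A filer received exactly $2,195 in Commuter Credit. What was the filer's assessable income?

$2,195 is 2,195/4,390 of the full $4,390, so 2,195/4,390 of the $5,000 range has been used: income = $104,100 + $5,000 × 2,195/4,390 = $106,600.

$106,600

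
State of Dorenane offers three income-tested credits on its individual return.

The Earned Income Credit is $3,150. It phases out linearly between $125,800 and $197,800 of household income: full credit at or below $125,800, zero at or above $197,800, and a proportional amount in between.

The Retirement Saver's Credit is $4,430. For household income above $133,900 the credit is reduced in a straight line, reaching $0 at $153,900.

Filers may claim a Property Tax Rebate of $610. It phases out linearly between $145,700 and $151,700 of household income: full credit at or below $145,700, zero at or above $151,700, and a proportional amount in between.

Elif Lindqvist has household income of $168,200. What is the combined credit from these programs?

$1,295

Earned Income Credit: $168,200 is $42,400 into a $72,000 phase-out range, leaving 29,600/72,000 of the credit: $3,150 × 29,600/72,000 = $1,295.
Retirement Saver's Credit: $168,200 is at or above $153,900, so the credit is $0.
Property Tax Rebate: $168,200 is at or above $151,700, so the credit is $0.
Total: $1,295 + $0 + $0 = $1,295.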